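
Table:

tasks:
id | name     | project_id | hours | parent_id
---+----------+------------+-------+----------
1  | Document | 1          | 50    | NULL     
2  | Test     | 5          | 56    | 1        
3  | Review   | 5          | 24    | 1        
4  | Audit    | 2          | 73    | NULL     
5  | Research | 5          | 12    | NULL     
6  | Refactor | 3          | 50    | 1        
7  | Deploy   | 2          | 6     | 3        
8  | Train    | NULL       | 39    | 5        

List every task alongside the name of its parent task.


This is a self-join: tasks is joined to a second copy of itself, matching each row's parent_id to another row's id. Use LEFT JOIN so rows with parent_id=NULL are kept.
  - task 1 (Document): parent_id=NULL -> NULL
  - task 2 (Test): parent_id=1 -> Document
  - task 3 (Review): parent_id=1 -> Document
  - task 4 (Audit): parent_id=NULL -> NULL
  - task 5 (Research): parent_id=NULL -> NULL
  - task 6 (Refactor): parent_id=1 -> Document
  - task 7 (Deploy): parent_id=3 -> Review
  - task 8 (Train): parent_id=5 -> Research

SQL:
SELECT a.name AS item, b.name AS parent
FROM tasks a
LEFT JOIN tasks b ON a.parent_id = b.id

Result:
item     | parent  
---------+---------
Document | NULL    
Test     | Document
Review   | Document
Audit    | NULL    
Research | NULL    
Refactor | Document
Deploy   | Review  
Train    | Research


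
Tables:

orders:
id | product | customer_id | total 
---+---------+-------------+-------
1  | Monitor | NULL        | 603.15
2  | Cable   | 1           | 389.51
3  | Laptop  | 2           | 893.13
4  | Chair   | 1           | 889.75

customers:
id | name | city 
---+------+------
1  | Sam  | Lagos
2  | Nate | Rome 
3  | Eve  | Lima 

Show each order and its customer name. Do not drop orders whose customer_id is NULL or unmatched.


LEFT JOIN keeps every row from orders (the left table); where customer_id has no match in customers, the customer columns become NULL. Walk through each order:
  - order 1 (Monitor): customer_id=NULL, no match -> kept with NULL
  - order 2 (Cable): customer_id=1 -> matches Sam
  - order 3 (Laptop): customer_id=2 -> matches Nate
  - order 4 (Chair): customer_id=1 -> matches Sam
All 4 rows appear; 1 has NULL customer.

SQL:
SELECT a.product, b.name AS customer
FROM orders a
LEFT JOIN customers b ON a.customer_id = b.id

Result:
product | customer
--------+---------
Monitor | NULL    
Cable   | Sam     
Laptop  | Nate    
Chair   | Sam     


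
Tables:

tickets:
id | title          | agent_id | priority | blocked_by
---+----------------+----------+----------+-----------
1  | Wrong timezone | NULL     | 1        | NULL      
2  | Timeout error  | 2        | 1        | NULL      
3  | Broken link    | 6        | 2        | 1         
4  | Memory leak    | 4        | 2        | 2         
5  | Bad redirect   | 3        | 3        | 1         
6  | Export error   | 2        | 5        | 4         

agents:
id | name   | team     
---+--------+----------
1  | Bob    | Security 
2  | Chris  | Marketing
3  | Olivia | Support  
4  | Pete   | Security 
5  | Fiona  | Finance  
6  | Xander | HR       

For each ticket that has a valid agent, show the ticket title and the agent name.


INNER JOIN keeps only tickets rows whose agent_id matches an id in agents. Walk through each ticket:
  - ticket 1 (Wrong timezone): agent_id=NULL, no match -> dropped
  - ticket 2 (Timeout error): agent_id=2 -> matches Chris
  - ticket 3 (Broken link): agent_id=6 -> matches Xander
  - ticket 4 (Memory leak): agent_id=4 -> matches Pete
  - ticket 5 (Bad redirect): agent_id=3 -> matches Olivia
  - ticket 6 (Export error): agent_id=2 -> matches Chris
So 1 of 6 rows is dropped.

SQL:
SELECT a.title, b.name AS agent
FROM tickets a
INNER JOIN agents b ON a.agent_id = b.id

Result:
title         | agent 
--------------+-------
Timeout error | Chris 
Broken link   | Xander
Memory leak   | Pete  
Bad redirect  | Olivia
Export error  | Chris 


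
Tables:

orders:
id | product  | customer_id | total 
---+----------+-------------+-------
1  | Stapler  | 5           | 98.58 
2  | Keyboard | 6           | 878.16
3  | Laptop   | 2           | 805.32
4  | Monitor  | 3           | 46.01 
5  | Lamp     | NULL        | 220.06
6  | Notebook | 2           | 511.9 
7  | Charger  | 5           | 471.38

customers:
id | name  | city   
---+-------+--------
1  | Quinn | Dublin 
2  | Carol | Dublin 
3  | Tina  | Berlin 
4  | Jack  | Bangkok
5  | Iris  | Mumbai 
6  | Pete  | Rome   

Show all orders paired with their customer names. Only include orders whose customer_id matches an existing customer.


INNER JOIN keeps only orders rows whose customer_id matches an id in customers. Walk through each order:
  - order 1 (Stapler): customer_id=5 -> matches Iris
  - order 2 (Keyboard): customer_id=6 -> matches Pete
  - order 3 (Laptop): customer_id=2 -> matches Carol
  - order 4 (Monitor): customer_id=3 -> matches Tina
  - order 5 (Lamp): customer_id=NULL, no match -> dropped
  - order 6 (Notebook): customer_id=2 -> matches Carol
  - order 7 (Charger): customer_id=5 -> matches Iris
So 1 of 7 rows is dropped.

SQL:
SELECT a.product, b.name AS customer
FROM orders a
INNER JOIN customers b ON a.customer_id = b.id

Result:
product  | customer
---------+---------
Stapler  | Iris    
Keyboard | Pete    
Laptop   | Carol   
Monitor  | Tina    
Notebook | Carol   
Charger  | Iris    


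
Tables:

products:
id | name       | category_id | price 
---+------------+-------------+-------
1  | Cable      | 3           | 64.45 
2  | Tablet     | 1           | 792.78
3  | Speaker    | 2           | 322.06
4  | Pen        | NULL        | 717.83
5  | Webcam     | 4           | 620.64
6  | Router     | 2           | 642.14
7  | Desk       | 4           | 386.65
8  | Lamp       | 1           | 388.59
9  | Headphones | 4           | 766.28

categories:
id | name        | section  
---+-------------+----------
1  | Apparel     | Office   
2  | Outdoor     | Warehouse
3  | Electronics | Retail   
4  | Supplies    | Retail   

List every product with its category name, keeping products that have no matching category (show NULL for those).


LEFT JOIN keeps every row from products (the left table); where category_id has no match in categories, the category columns become NULL. Walk through each product:
  - product 1 (Cable): category_id=3 -> matches Electronics
  - product 2 (Tablet): category_id=1 -> matches Apparel
  - product 3 (Speaker): category_id=2 -> matches Outdoor
  - product 4 (Pen): category_id=NULL, no match -> kept with NULL
  - product 5 (Webcam): category_id=4 -> matches Supplies
  - product 6 (Router): category_id=2 -> matches Outdoor
  - product 7 (Desk): category_id=4 -> matches Supplies
  - product 8 (Lamp): category_id=1 -> matches Apparel
  - product 9 (Headphones): category_id=4 -> matches Supplies
All 9 rows appear; 1 has NULL category.

SQL:
SELECT a.name, b.name AS category
FROM products a
LEFT JOIN categories b ON a.category_id = b.id

Result:
name       | category   
-----------+------------
Cable      | Electronics
Tablet     | Apparel    
Speaker    | Outdoor    
Pen        | NULL       
Webcam     | Supplies   
Router     | Outdoor    
Desk       | Supplies   
Lamp       | Apparel    
Headphones | Supplies   


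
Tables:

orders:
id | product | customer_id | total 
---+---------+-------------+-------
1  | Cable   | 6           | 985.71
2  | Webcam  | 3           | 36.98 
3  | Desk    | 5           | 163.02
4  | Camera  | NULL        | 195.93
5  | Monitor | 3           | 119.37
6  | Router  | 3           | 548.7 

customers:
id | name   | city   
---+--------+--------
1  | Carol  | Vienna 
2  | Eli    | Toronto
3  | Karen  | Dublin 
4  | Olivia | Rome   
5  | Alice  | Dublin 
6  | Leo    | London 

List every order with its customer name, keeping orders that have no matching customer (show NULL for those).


LEFT JOIN keeps every row from orders (the left table); where customer_id has no match in customers, the customer columns become NULL. Walk through each order:
  - order 1 (Cable): customer_id=6 -> matches Leo
  - order 2 (Webcam): customer_id=3 -> matches Karen
  - order 3 (Desk): customer_id=5 -> matches Alice
  - order 4 (Camera): customer_id=NULL, no match -> kept with NULL
  - order 5 (Monitor): customer_id=3 -> matches Karen
  - order 6 (Router): customer_id=3 -> matches Karen
All 6 rows appear; 1 has NULL customer.

SQL:
SELECT a.product, b.name AS customer
FROM orders a
LEFT JOIN customers b ON a.customer_id = b.id

Result:
product | customer
--------+---------
Cable   | Leo     
Webcam  | Karen   
Desk    | Alice   
Camera  | NULL    
Monitor | Karen   
Router  | Karen   


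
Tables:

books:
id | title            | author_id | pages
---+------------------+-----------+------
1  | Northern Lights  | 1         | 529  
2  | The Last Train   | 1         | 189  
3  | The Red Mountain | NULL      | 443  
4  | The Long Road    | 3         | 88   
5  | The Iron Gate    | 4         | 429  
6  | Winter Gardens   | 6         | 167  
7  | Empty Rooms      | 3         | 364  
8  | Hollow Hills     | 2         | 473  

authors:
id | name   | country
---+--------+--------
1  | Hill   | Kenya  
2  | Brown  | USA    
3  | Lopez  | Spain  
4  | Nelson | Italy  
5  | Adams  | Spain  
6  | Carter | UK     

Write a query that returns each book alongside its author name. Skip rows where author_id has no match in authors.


INNER JOIN keeps only books rows whose author_id matches an id in authors. Walk through each book:
  - book 1 (Northern Lights): author_id=1 -> matches Hill
  - book 2 (The Last Train): author_id=1 -> matches Hill
  - book 3 (The Red Mountain): author_id=NULL, no match -> dropped
  - book 4 (The Long Road): author_id=3 -> matches Lopez
  - book 5 (The Iron Gate): author_id=4 -> matches Nelson
  - book 6 (Winter Gardens): author_id=6 -> matches Carter
  - book 7 (Empty Rooms): author_id=3 -> matches Lopez
  - book 8 (Hollow Hills): author_id=2 -> matches Brown
So 1 of 8 rows is dropped.

SQL:
SELECT a.title, b.name AS author
FROM books a
INNER JOIN authors b ON a.author_id = b.id

Result:
title           | author
----------------+-------
Northern Lights | Hill  
The Last Train  | Hill  
The Long Road   | Lopez 
The Iron Gate   | Nelson
Winter Gardens  | Carter
Empty Rooms     | Lopez 
Hollow Hills    | Brown 


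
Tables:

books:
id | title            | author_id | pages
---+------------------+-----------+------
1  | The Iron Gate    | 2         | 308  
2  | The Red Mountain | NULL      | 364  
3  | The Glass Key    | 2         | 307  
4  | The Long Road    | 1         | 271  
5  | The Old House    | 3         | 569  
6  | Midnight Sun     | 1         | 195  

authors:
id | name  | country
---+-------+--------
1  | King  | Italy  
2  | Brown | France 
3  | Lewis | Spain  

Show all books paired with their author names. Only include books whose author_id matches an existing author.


INNER JOIN keeps only books rows whose author_id matches an id in authors. Walk through each book:
  - book 1 (The Iron Gate): author_id=2 -> matches Brown
  - book 2 (The Red Mountain): author_id=NULL, no match -> dropped
  - book 3 (The Glass Key): author_id=2 -> matches Brown
  - book 4 (The Long Road): author_id=1 -> matches King
  - book 5 (The Old House): author_id=3 -> matches Lewis
  - book 6 (Midnight Sun): author_id=1 -> matches King
So 1 of 6 rows is dropped.

SQL:
SELECT a.title, b.name AS author
FROM books a
INNER JOIN authors b ON a.author_id = b.id

Result:
title         | author
--------------+-------
The Iron Gate | Brown 
The Glass Key | Brown 
The Long Road | King  
The Old House | Lewis 
Midnight Sun  | King  


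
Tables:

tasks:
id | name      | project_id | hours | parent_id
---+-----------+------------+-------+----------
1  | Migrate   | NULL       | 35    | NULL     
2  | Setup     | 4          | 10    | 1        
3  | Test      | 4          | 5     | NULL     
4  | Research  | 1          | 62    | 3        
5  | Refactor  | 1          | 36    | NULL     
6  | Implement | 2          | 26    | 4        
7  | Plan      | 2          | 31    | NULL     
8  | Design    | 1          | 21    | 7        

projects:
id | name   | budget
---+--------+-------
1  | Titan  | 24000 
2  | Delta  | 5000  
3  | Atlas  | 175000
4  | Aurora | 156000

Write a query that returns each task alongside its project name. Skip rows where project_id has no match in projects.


INNER JOIN keeps only tasks rows whose project_id matches an id in projects. Walk through each task:
  - task 1 (Migrate): project_id=NULL, no match -> dropped
  - task 2 (Setup): project_id=4 -> matches Aurora
  - task 3 (Test): project_id=4 -> matches Aurora
  - task 4 (Research): project_id=1 -> matches Titan
  - task 5 (Refactor): project_id=1 -> matches Titan
  - task 6 (Implement): project_id=2 -> matches Delta
  - task 7 (Plan): project_id=2 -> matches Delta
  - task 8 (Design): project_id=1 -> matches Titan
So 1 of 8 rows is dropped.

SQL:
SELECT a.name, b.name AS project
FROM tasks a
INNER JOIN projects b ON a.project_id = b.id

Result:
name      | project
----------+--------
Setup     | Aurora 
Test      | Aurora 
Research  | Titan  
Refactor  | Titan  
Implement | Delta  
Plan      | Delta  
Design    | Titan  


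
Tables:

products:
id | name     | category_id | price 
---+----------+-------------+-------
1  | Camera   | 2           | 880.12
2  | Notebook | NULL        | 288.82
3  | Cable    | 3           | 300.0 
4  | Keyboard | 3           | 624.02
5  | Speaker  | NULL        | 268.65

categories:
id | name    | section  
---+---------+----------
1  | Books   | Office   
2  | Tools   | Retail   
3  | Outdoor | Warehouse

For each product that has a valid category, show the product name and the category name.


INNER JOIN keeps only products rows whose category_id matches an id in categories. Walk through each product:
  - product 1 (Camera): category_id=2 -> matches Tools
  - product 2 (Notebook): category_id=NULL, no match -> dropped
  - product 3 (Cable): category_id=3 -> matches Outdoor
  - product 4 (Keyboard): category_id=3 -> matches Outdoor
  - product 5 (Speaker): category_id=NULL, no match -> dropped
So 2 of 5 rows are dropped.

SQL:
SELECT a.name, b.name AS category
FROM products a
INNER JOIN categories b ON a.category_id = b.id

Result:
name     | category
---------+---------
Camera   | Tools   
Cable    | Outdoor 
Keyboard | Outdoor 


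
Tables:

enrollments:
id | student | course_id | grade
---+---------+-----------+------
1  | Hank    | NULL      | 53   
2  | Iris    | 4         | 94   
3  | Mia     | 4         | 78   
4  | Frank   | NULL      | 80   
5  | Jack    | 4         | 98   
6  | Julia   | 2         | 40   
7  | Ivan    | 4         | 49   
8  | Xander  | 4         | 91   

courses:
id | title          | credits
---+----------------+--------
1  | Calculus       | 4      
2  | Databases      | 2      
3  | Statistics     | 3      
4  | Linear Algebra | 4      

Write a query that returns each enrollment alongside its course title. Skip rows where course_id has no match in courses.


INNER JOIN keeps only enrollments rows whose course_id matches an id in courses. Walk through each enrollment:
  - enrollment 1 (Hank): course_id=NULL, no match -> dropped
  - enrollment 2 (Iris): course_id=4 -> matches Linear Algebra
  - enrollment 3 (Mia): course_id=4 -> matches Linear Algebra
  - enrollment 4 (Frank): course_id=NULL, no match -> dropped
  - enrollment 5 (Jack): course_id=4 -> matches Linear Algebra
  - enrollment 6 (Julia): course_id=2 -> matches Databases
  - enrollment 7 (Ivan): course_id=4 -> matches Linear Algebra
  - enrollment 8 (Xander): course_id=4 -> matches Linear Algebra
So 2 of 8 rows are dropped.

SQL:
SELECT a.student, b.title AS course
FROM enrollments a
INNER JOIN courses b ON a.course_id = b.id

Result:
student | course        
--------+---------------
Iris    | Linear Algebra
Mia     | Linear Algebra
Jack    | Linear Algebra
Julia   | Databases     
Ivan    | Linear Algebra
Xander  | Linear Algebra


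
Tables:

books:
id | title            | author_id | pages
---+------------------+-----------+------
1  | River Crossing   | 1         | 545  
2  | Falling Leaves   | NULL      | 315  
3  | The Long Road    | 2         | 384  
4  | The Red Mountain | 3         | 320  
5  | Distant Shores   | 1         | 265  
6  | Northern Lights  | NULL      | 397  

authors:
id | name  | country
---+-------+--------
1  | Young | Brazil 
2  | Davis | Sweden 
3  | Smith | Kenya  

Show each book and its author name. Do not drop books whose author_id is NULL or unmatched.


LEFT JOIN keeps every row from books (the left table); where author_id has no match in authors, the author columns become NULL. Walk through each book:
  - book 1 (River Crossing): author_id=1 -> matches Young
  - book 2 (Falling Leaves): author_id=NULL, no match -> kept with NULL
  - book 3 (The Long Road): author_id=2 -> matches Davis
  - book 4 (The Red Mountain): author_id=3 -> matches Smith
  - book 5 (Distant Shores): author_id=1 -> matches Young
  - book 6 (Northern Lights): author_id=NULL, no match -> kept with NULL
All 6 rows appear; 2 have NULL author.

SQL:
SELECT a.title, b.name AS author
FROM books a
LEFT JOIN authors b ON a.author_id = b.id

Result:
title            | author
-----------------+-------
River Crossing   | Young 
Falling Leaves   | NULL  
The Long Road    | Davis 
The Red Mountain | Smith 
Distant Shores   | Young 
Northern Lights  | NULL  


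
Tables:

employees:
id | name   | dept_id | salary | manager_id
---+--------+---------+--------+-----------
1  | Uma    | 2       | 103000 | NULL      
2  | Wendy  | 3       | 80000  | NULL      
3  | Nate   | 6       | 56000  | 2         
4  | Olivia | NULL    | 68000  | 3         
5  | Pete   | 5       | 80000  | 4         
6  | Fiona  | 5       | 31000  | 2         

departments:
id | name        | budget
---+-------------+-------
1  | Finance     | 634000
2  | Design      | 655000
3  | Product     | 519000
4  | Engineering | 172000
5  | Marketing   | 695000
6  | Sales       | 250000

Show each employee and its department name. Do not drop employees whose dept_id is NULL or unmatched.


LEFT JOIN keeps every row from employees (the left table); where dept_id has no match in departments, the department columns become NULL. Walk through each employee:
  - employee 1 (Uma): dept_id=2 -> matches Design
  - employee 2 (Wendy): dept_id=3 -> matches Product
  - employee 3 (Nate): dept_id=6 -> matches Sales
  - employee 4 (Olivia): dept_id=NULL, no match -> kept with NULL
  - employee 5 (Pete): dept_id=5 -> matches Marketing
  - employee 6 (Fiona): dept_id=5 -> matches Marketing
All 6 rows appear; 1 has NULL department.

SQL:
SELECT a.name, b.name AS department
FROM employees a
LEFT JOIN departments b ON a.dept_id = b.id

Result:
name   | department
-------+-----------
Uma    | Design    
Wendy  | Product   
Nate   | Sales     
Olivia | NULL      
Pete   | Marketing 
Fiona  | Marketing 


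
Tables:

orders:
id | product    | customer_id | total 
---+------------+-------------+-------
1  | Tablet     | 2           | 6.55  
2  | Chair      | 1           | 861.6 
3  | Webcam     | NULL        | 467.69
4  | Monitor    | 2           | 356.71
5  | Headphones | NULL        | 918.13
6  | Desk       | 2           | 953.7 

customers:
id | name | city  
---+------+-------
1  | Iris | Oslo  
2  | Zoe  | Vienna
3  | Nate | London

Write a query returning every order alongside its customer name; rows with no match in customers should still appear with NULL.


LEFT JOIN keeps every row from orders (the left table); where customer_id has no match in customers, the customer columns become NULL. Walk through each order:
  - order 1 (Tablet): customer_id=2 -> matches Zoe
  - order 2 (Chair): customer_id=1 -> matches Iris
  - order 3 (Webcam): customer_id=NULL, no match -> kept with NULL
  - order 4 (Monitor): customer_id=2 -> matches Zoe
  - order 5 (Headphones): customer_id=NULL, no match -> kept with NULL
  - order 6 (Desk): customer_id=2 -> matches Zoe
All 6 rows appear; 2 have NULL customer.

SQL:
SELECT a.product, b.name AS customer
FROM orders a
LEFT JOIN customers b ON a.customer_id = b.id

Result:
product    | customer
-----------+---------
Tablet     | Zoe     
Chair      | Iris    
Webcam     | NULL    
Monitor    | Zoe     
Headphones | NULL    
Desk       | Zoe     


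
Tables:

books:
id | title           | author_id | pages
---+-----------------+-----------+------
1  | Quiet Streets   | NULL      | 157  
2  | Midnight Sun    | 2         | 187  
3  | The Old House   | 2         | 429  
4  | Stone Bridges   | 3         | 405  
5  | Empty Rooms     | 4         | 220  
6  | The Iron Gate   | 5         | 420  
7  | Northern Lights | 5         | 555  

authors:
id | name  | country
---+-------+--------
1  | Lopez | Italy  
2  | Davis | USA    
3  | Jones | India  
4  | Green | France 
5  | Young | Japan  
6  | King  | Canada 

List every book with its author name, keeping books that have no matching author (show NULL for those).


LEFT JOIN keeps every row from books (the left table); where author_id has no match in authors, the author columns become NULL. Walk through each book:
  - book 1 (Quiet Streets): author_id=NULL, no match -> kept with NULL
  - book 2 (Midnight Sun): author_id=2 -> matches Davis
  - book 3 (The Old House): author_id=2 -> matches Davis
  - book 4 (Stone Bridges): author_id=3 -> matches Jones
  - book 5 (Empty Rooms): author_id=4 -> matches Green
  - book 6 (The Iron Gate): author_id=5 -> matches Young
  - book 7 (Northern Lights): author_id=5 -> matches Young
All 7 rows appear; 1 has NULL author.

SQL:
SELECT a.title, b.name AS author
FROM books a
LEFT JOIN authors b ON a.author_id = b.id

Result:
title           | author
----------------+-------
Quiet Streets   | NULL  
Midnight Sun    | Davis 
The Old House   | Davis 
Stone Bridges   | Jones 
Empty Rooms     | Green 
The Iron Gate   | Young 
Northern Lights | Young 


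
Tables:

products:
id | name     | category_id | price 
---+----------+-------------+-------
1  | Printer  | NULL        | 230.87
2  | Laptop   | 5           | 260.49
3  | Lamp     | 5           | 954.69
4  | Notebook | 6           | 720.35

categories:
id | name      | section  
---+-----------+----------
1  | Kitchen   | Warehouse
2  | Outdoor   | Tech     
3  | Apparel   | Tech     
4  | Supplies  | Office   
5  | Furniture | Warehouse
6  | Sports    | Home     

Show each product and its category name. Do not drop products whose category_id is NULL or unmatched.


LEFT JOIN keeps every row from products (the left table); where category_id has no match in categories, the category columns become NULL. Walk through each product:
  - product 1 (Printer): category_id=NULL, no match -> kept with NULL
  - product 2 (Laptop): category_id=5 -> matches Furniture
  - product 3 (Lamp): category_id=5 -> matches Furniture
  - product 4 (Notebook): category_id=6 -> matches Sports
All 4 rows appear; 1 has NULL category.

SQL:
SELECT a.name, b.name AS category
FROM products a
LEFT JOIN categories b ON a.category_id = b.id

Result:
name     | category 
---------+----------
Printer  | NULL     
Laptop   | Furniture
Lamp     | Furniture
Notebook | Sports   


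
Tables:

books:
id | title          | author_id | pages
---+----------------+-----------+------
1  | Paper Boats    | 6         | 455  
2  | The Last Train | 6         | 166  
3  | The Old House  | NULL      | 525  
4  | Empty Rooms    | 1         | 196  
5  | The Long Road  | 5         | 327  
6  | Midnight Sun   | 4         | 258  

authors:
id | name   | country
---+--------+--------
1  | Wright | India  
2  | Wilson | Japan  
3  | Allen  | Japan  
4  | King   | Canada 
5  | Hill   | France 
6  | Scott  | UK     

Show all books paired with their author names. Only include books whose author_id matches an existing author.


INNER JOIN keeps only books rows whose author_id matches an id in authors. Walk through each book:
  - book 1 (Paper Boats): author_id=6 -> matches Scott
  - book 2 (The Last Train): author_id=6 -> matches Scott
  - book 3 (The Old House): author_id=NULL, no match -> dropped
  - book 4 (Empty Rooms): author_id=1 -> matches Wright
  - book 5 (The Long Road): author_id=5 -> matches Hill
  - book 6 (Midnight Sun): author_id=4 -> matches King
So 1 of 6 rows is dropped.

SQL:
SELECT a.title, b.name AS author
FROM books a
INNER JOIN authors b ON a.author_id = b.id

Result:
title          | author
---------------+-------
Paper Boats    | Scott 
The Last Train | Scott 
Empty Rooms    | Wright
The Long Road  | Hill  
Midnight Sun   | King  


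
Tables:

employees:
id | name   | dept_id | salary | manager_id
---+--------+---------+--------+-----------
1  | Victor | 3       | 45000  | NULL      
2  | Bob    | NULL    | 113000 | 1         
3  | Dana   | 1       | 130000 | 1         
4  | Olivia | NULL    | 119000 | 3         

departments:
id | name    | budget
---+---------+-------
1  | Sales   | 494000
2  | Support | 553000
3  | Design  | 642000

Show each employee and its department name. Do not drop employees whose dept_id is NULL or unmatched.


LEFT JOIN keeps every row from employees (the left table); where dept_id has no match in departments, the department columns become NULL. Walk through each employee:
  - employee 1 (Victor): dept_id=3 -> matches Design
  - employee 2 (Bob): dept_id=NULL, no match -> kept with NULL
  - employee 3 (Dana): dept_id=1 -> matches Sales
  - employee 4 (Olivia): dept_id=NULL, no match -> kept with NULL
All 4 rows appear; 2 have NULL department.

SQL:
SELECT a.name, b.name AS department
FROM employees a
LEFT JOIN departments b ON a.dept_id = b.id

Result:
name   | department
-------+-----------
Victor | Design    
Bob    | NULL      
Dana   | Sales     
Olivia | NULL      


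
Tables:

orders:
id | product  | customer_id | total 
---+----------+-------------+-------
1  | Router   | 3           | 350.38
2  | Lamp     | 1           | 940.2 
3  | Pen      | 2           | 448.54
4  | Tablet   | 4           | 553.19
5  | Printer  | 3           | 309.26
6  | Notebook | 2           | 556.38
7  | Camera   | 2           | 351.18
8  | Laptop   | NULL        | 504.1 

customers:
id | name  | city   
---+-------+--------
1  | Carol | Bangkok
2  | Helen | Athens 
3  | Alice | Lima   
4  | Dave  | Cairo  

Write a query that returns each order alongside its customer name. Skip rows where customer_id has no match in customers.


INNER JOIN keeps only orders rows whose customer_id matches an id in customers. Walk through each order:
  - order 1 (Router): customer_id=3 -> matches Alice
  - order 2 (Lamp): customer_id=1 -> matches Carol
  - order 3 (Pen): customer_id=2 -> matches Helen
  - order 4 (Tablet): customer_id=4 -> matches Dave
  - order 5 (Printer): customer_id=3 -> matches Alice
  - order 6 (Notebook): customer_id=2 -> matches Helen
  - order 7 (Camera): customer_id=2 -> matches Helen
  - order 8 (Laptop): customer_id=NULL, no match -> dropped
So 1 of 8 rows is dropped.

SQL:
SELECT a.product, b.name AS customer
FROM orders a
INNER JOIN customers b ON a.customer_id = b.id

Result:
product  | customer
---------+---------
Router   | Alice   
Lamp     | Carol   
Pen      | Helen   
Tablet   | Dave    
Printer  | Alice   
Notebook | Helen   
Camera   | Helen   


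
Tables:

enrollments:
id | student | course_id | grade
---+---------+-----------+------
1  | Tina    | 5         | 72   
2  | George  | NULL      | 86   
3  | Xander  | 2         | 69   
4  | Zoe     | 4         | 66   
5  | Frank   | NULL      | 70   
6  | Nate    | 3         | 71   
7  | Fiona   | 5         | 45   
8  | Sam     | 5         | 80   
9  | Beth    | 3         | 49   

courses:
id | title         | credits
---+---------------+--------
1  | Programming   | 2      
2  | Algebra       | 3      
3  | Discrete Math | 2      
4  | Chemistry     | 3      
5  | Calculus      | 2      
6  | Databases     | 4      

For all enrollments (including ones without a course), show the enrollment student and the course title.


LEFT JOIN keeps every row from enrollments (the left table); where course_id has no match in courses, the course columns become NULL. Walk through each enrollment:
  - enrollment 1 (Tina): course_id=5 -> matches Calculus
  - enrollment 2 (George): course_id=NULL, no match -> kept with NULL
  - enrollment 3 (Xander): course_id=2 -> matches Algebra
  - enrollment 4 (Zoe): course_id=4 -> matches Chemistry
  - enrollment 5 (Frank): course_id=NULL, no match -> kept with NULL
  - enrollment 6 (Nate): course_id=3 -> matches Discrete Math
  - enrollment 7 (Fiona): course_id=5 -> matches Calculus
  - enrollment 8 (Sam): course_id=5 -> matches Calculus
  - enrollment 9 (Beth): course_id=3 -> matches Discrete Math
All 9 rows appear; 2 have NULL course.

SQL:
SELECT a.student, b.title AS course
FROM enrollments a
LEFT JOIN courses b ON a.course_id = b.id

Result:
student | course       
--------+--------------
Tina    | Calculus     
George  | NULL         
Xander  | Algebra      
Zoe     | Chemistry    
Frank   | NULL         
Nate    | Discrete Math
Fiona   | Calculus     
Sam     | Calculus     
Beth    | Discrete Math


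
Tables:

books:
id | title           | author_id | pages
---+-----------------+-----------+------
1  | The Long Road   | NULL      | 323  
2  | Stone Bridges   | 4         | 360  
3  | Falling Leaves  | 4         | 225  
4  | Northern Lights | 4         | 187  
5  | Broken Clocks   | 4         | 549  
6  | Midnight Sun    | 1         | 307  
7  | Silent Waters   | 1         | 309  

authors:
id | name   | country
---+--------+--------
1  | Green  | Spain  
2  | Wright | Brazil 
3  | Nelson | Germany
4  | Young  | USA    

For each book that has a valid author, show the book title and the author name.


INNER JOIN keeps only books rows whose author_id matches an id in authors. Walk through each book:
  - book 1 (The Long Road): author_id=NULL, no match -> dropped
  - book 2 (Stone Bridges): author_id=4 -> matches Young
  - book 3 (Falling Leaves): author_id=4 -> matches Young
  - book 4 (Northern Lights): author_id=4 -> matches Young
  - book 5 (Broken Clocks): author_id=4 -> matches Young
  - book 6 (Midnight Sun): author_id=1 -> matches Green
  - book 7 (Silent Waters): author_id=1 -> matches Green
So 1 of 7 rows is dropped.

SQL:
SELECT a.title, b.name AS author
FROM books a
INNER JOIN authors b ON a.author_id = b.id

Result:
title           | author
----------------+-------
Stone Bridges   | Young 
Falling Leaves  | Young 
Northern Lights | Young 
Broken Clocks   | Young 
Midnight Sun    | Green 
Silent Waters   | Green 


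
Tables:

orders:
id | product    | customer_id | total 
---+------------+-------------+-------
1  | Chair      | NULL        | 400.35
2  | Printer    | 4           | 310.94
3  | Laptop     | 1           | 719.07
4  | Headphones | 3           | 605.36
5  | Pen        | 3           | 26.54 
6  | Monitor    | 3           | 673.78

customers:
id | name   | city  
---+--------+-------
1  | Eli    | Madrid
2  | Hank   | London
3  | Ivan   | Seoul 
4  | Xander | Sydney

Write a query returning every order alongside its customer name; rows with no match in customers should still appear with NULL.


LEFT JOIN keeps every row from orders (the left table); where customer_id has no match in customers, the customer columns become NULL. Walk through each order:
  - order 1 (Chair): customer_id=NULL, no match -> kept with NULL
  - order 2 (Printer): customer_id=4 -> matches Xander
  - order 3 (Laptop): customer_id=1 -> matches Eli
  - order 4 (Headphones): customer_id=3 -> matches Ivan
  - order 5 (Pen): customer_id=3 -> matches Ivan
  - order 6 (Monitor): customer_id=3 -> matches Ivan
All 6 rows appear; 1 has NULL customer.

SQL:
SELECT a.product, b.name AS customer
FROM orders a
LEFT JOIN customers b ON a.customer_id = b.id

Result:
product    | customer
-----------+---------
Chair      | NULL    
Printer    | Xander  
Laptop     | Eli     
Headphones | Ivan    
Pen        | Ivan    
Monitor    | Ivan    


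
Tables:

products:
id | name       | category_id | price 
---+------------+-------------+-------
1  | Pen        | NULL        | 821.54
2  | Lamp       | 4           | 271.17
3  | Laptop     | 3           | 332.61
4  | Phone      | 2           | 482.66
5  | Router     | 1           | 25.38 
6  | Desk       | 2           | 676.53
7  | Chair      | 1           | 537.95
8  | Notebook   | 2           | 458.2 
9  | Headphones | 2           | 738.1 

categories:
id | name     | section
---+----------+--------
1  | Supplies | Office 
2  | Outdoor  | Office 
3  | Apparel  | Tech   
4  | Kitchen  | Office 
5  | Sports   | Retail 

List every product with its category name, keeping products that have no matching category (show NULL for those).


LEFT JOIN keeps every row from products (the left table); where category_id has no match in categories, the category columns become NULL. Walk through each product:
  - product 1 (Pen): category_id=NULL, no match -> kept with NULL
  - product 2 (Lamp): category_id=4 -> matches Kitchen
  - product 3 (Laptop): category_id=3 -> matches Apparel
  - product 4 (Phone): category_id=2 -> matches Outdoor
  - product 5 (Router): category_id=1 -> matches Supplies
  - product 6 (Desk): category_id=2 -> matches Outdoor
  - product 7 (Chair): category_id=1 -> matches Supplies
  - product 8 (Notebook): category_id=2 -> matches Outdoor
  - product 9 (Headphones): category_id=2 -> matches Outdoor
All 9 rows appear; 1 has NULL category.

SQL:
SELECT a.name, b.name AS category
FROM products a
LEFT JOIN categories b ON a.category_id = b.id

Result:
name       | category
-----------+---------
Pen        | NULL    
Lamp       | Kitchen 
Laptop     | Apparel 
Phone      | Outdoor 
Router     | Supplies
Desk       | Outdoor 
Chair      | Supplies
Notebook   | Outdoor 
Headphones | Outdoor 


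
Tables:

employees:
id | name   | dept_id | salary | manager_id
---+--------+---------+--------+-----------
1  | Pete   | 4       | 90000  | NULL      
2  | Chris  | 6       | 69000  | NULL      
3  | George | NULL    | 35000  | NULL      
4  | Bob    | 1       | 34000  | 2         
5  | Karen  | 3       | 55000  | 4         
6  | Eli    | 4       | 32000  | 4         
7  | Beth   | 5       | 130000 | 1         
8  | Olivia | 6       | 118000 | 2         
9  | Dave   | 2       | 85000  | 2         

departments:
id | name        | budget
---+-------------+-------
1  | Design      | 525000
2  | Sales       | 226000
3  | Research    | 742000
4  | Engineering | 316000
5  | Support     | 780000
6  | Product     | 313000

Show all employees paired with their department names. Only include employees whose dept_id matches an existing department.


INNER JOIN keeps only employees rows whose dept_id matches an id in departments. Walk through each employee:
  - employee 1 (Pete): dept_id=4 -> matches Engineering
  - employee 2 (Chris): dept_id=6 -> matches Product
  - employee 3 (George): dept_id=NULL, no match -> dropped
  - employee 4 (Bob): dept_id=1 -> matches Design
  - employee 5 (Karen): dept_id=3 -> matches Research
  - employee 6 (Eli): dept_id=4 -> matches Engineering
  - employee 7 (Beth): dept_id=5 -> matches Support
  - employee 8 (Olivia): dept_id=6 -> matches Product
  - employee 9 (Dave): dept_id=2 -> matches Sales
So 1 of 9 rows is dropped.

SQL:
SELECT a.name, b.name AS department
FROM employees a
INNER JOIN departments b ON a.dept_id = b.id

Result:
name   | department 
-------+------------
Pete   | Engineering
Chris  | Product    
Bob    | Design     
Karen  | Research   
Eli    | Engineering
Beth   | Support    
Olivia | Product    
Dave   | Sales      


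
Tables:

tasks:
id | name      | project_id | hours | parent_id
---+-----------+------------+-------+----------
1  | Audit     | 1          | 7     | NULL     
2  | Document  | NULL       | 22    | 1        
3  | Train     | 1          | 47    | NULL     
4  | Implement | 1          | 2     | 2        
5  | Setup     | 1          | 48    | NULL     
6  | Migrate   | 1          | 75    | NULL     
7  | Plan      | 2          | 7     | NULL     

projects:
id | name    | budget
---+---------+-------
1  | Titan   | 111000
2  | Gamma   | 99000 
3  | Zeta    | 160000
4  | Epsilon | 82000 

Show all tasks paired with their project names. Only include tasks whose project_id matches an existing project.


INNER JOIN keeps only tasks rows whose project_id matches an id in projects. Walk through each task:
  - task 1 (Audit): project_id=1 -> matches Titan
  - task 2 (Document): project_id=NULL, no match -> dropped
  - task 3 (Train): project_id=1 -> matches Titan
  - task 4 (Implement): project_id=1 -> matches Titan
  - task 5 (Setup): project_id=1 -> matches Titan
  - task 6 (Migrate): project_id=1 -> matches Titan
  - task 7 (Plan): project_id=2 -> matches Gamma
So 1 of 7 rows is dropped.

SQL:
SELECT a.name, b.name AS project
FROM tasks a
INNER JOIN projects b ON a.project_id = b.id

Result:
name      | project
----------+--------
Audit     | Titan  
Train     | Titan  
Implement | Titan  
Setup     | Titan  
Migrate   | Titan  
Plan      | Gamma  


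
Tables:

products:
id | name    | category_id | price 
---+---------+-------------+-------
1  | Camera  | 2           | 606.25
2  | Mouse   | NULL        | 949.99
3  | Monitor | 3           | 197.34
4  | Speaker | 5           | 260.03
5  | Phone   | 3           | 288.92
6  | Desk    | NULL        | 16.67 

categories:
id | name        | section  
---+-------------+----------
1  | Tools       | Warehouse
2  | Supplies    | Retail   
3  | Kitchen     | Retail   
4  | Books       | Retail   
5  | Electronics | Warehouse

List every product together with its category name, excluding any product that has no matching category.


INNER JOIN keeps only products rows whose category_id matches an id in categories. Walk through each product:
  - product 1 (Camera): category_id=2 -> matches Supplies
  - product 2 (Mouse): category_id=NULL, no match -> dropped
  - product 3 (Monitor): category_id=3 -> matches Kitchen
  - product 4 (Speaker): category_id=5 -> matches Electronics
  - product 5 (Phone): category_id=3 -> matches Kitchen
  - product 6 (Desk): category_id=NULL, no match -> dropped
So 2 of 6 rows are dropped.

SQL:
SELECT a.name, b.name AS category
FROM products a
INNER JOIN categories b ON a.category_id = b.id

Result:
name    | category   
--------+------------
Camera  | Supplies   
Monitor | Kitchen    
Speaker | Electronics
Phone   | Kitchen    


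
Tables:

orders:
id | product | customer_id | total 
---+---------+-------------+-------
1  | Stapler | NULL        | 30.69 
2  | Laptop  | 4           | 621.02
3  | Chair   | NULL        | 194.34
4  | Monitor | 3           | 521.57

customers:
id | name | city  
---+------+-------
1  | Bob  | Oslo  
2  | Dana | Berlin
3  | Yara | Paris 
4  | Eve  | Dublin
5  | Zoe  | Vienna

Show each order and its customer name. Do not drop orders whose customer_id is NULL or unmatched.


LEFT JOIN keeps every row from orders (the left table); where customer_id has no match in customers, the customer columns become NULL. Walk through each order:
  - order 1 (Stapler): customer_id=NULL, no match -> kept with NULL
  - order 2 (Laptop): customer_id=4 -> matches Eve
  - order 3 (Chair): customer_id=NULL, no match -> kept with NULL
  - order 4 (Monitor): customer_id=3 -> matches Yara
All 4 rows appear; 2 have NULL customer.

SQL:
SELECT a.product, b.name AS customer
FROM orders a
LEFT JOIN customers b ON a.customer_id = b.id

Result:
product | customer
--------+---------
Stapler | NULL    
Laptop  | Eve     
Chair   | NULL    
Monitor | Yara    


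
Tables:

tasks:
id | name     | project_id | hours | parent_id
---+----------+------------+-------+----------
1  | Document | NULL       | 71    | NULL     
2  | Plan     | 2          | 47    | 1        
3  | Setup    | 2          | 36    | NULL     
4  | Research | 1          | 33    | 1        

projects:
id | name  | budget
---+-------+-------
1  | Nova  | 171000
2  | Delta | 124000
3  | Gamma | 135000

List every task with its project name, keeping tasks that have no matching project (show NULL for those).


LEFT JOIN keeps every row from tasks (the left table); where project_id has no match in projects, the project columns become NULL. Walk through each task:
  - task 1 (Document): project_id=NULL, no match -> kept with NULL
  - task 2 (Plan): project_id=2 -> matches Delta
  - task 3 (Setup): project_id=2 -> matches Delta
  - task 4 (Research): project_id=1 -> matches Nova
All 4 rows appear; 1 has NULL project.

SQL:
SELECT a.name, b.name AS project
FROM tasks a
LEFT JOIN projects b ON a.project_id = b.id

Result:
name     | project
---------+--------
Document | NULL   
Plan     | Delta  
Setup    | Delta  
Research | Nova   
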